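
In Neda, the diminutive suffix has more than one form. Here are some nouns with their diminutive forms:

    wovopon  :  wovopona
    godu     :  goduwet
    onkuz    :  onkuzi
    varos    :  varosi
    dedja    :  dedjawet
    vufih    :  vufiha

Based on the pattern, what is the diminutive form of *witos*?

witosi

The alternation tracks the final sound of the stem — -i when the stem ends in a sibilant (*onkuz*, *varos*); -a when the stem ends in a non-sibilant consonant (*wovopon*, *vufih*); -wet when the stem ends in a vowel (*godu*, *dedja*).
*witos* — final sound /s/ (a sibilant) → -i → *witosi*.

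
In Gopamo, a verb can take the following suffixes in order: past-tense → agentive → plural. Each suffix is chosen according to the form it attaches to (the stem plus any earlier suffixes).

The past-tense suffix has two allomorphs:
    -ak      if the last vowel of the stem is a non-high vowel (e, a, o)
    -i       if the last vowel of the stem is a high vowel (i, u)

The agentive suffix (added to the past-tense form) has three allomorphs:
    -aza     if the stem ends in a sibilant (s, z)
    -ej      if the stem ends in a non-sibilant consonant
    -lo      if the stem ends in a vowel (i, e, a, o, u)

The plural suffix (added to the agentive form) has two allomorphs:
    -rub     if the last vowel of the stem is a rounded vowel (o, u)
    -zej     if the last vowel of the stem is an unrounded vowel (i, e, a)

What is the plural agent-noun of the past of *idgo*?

*idgo*: last vowel = /o/, a non-high vowel → -ak → *idgoak*.
The past-tense form *idgoak* — final sound /k/ (a non-sibilant consonant) → -ej → *idgoakej*.
The agentive form *idgoakej*: last vowel = /e/, an unrounded vowel → -zej → *idgoakejzej*.

idgoakejzej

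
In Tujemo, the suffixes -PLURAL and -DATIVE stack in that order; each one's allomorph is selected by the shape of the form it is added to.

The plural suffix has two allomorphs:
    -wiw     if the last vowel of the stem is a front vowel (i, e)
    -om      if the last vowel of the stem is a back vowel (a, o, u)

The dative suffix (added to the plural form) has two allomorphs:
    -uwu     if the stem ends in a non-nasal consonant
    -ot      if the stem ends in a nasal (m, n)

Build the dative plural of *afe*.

The last vowel of *afe* is /e/, which is a front vowel, so the plural suffix is -wiw, giving *afewiw*.
The plural form *afewiw*: final consonant = /w/, non-nasal → -uwu → *afewiwuwu*.

afewiwuwu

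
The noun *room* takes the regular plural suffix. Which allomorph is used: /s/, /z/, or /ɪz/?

/z/

The stem *room* ends in a voiced non-sibilant sound.
The plural suffix surfaces as /ɪz/ after sibilants, /s/ after other voiceless consonants, and /z/ after other voiced sounds.
So the plural -s on *room* is pronounced /z/.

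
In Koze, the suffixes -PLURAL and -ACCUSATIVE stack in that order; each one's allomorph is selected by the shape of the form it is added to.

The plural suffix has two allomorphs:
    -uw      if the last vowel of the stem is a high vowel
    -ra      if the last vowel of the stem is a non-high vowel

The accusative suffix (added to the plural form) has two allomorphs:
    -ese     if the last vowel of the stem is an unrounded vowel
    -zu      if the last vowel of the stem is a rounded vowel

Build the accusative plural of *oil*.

*oil*: last vowel = /i/, a high vowel → -uw → *oiluw*.
The plural form *oiluw*: last vowel = /u/, a rounded vowel → -zu → *oiluwzu*.

oiluwzu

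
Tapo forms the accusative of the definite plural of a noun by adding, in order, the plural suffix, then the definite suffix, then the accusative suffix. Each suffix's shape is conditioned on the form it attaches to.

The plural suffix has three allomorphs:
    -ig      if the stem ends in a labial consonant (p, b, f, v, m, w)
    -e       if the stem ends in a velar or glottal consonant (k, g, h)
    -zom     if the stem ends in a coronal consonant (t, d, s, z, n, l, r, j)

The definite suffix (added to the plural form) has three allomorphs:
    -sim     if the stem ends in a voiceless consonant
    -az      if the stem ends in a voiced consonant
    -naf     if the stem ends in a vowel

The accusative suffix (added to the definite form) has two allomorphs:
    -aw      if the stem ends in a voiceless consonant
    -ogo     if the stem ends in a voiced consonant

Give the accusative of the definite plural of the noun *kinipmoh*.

*kinipmoh* — final consonant /h/ (velar/glottal) → -e → *kinipmohe*.
Since the final sound of the plural form *kinipmohe* is /e/ (a vowel), it takes -naf, giving *kinipmohenaf*.
Since the final consonant of the definite form *kinipmohenaf* is /f/ (voiceless), it takes -aw, giving *kinipmohenafaw*.

kinipmohenafaw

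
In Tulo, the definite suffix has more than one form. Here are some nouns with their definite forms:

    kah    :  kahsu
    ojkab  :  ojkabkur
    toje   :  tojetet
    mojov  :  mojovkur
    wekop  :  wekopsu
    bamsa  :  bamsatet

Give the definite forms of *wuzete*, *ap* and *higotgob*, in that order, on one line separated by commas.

wuzetetet, apsu, higotgobkur

The suffix is conditioned by the final sound: -su when the stem ends in a voiceless consonant (*kah*, *wekop*); -kur when the stem ends in a voiced consonant (*ojkab*, *mojov*); -tet when the stem ends in a vowel (*toje*, *bamsa*).
*wuzete*: final sound = /e/, a vowel → -tet → *wuzetetet*.
The final sound of *ap* is /p/, which is a voiceless consonant, so the suffix is -su, giving *apsu*.
Since the final sound of *higotgob* is /b/ (a voiced consonant), it takes -kur, giving *higotgobkur*.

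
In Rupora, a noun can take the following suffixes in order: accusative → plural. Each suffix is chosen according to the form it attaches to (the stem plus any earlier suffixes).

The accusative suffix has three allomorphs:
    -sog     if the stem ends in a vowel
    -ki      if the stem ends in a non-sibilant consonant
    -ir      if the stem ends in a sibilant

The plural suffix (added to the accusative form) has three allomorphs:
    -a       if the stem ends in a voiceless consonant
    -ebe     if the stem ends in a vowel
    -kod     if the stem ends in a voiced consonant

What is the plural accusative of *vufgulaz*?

vufgulazirkod

Since the final sound of *vufgulaz* is /z/ (a sibilant), it takes -ir, giving *vufgulazir*.
Since the final sound of the accusative form *vufgulazir* is /r/ (a voiced consonant), it takes -kod, giving *vufgulazirkod*.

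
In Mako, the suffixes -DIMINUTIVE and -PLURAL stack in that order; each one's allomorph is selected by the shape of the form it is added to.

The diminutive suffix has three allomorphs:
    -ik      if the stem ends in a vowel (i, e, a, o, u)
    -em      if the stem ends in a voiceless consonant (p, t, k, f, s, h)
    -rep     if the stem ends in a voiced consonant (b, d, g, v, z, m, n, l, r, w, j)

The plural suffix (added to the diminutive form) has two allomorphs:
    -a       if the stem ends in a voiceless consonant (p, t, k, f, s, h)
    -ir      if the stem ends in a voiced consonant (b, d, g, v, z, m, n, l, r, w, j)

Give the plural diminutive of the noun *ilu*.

*ilu*: final sound = /u/, a vowel → -ik → *iluik*.
The final consonant of the diminutive form *iluik* is /k/, which is voiceless, so the plural suffix is -a, giving *iluika*.

iluika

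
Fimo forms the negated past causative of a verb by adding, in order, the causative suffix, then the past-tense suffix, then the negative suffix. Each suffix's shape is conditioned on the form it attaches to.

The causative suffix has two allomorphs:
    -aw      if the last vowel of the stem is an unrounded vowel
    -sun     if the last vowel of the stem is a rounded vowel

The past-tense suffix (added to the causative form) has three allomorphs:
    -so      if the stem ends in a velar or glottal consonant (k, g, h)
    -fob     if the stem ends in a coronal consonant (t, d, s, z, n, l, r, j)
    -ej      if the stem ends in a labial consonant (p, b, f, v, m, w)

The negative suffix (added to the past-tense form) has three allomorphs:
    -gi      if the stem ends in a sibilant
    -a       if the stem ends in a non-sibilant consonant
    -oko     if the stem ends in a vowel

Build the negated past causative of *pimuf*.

pimufsunfoba

The last vowel of *pimuf* is /u/, which is a rounded vowel, so the causative suffix is -sun, giving *pimufsun*.
Since the final consonant of the causative form *pimufsun* is /n/ (coronal), it takes -fob, giving *pimufsunfob*.
The past-tense form *pimufsunfob*: final sound = /b/, a non-sibilant consonant → -a → *pimufsunfoba*.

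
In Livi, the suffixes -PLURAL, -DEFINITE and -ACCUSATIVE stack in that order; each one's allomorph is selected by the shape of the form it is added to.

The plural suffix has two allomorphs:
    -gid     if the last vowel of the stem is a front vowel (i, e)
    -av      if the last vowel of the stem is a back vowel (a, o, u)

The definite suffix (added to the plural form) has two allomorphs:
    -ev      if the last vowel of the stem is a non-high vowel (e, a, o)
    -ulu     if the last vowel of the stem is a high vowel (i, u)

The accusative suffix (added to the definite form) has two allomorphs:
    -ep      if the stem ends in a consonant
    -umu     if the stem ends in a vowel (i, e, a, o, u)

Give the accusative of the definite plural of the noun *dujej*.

dujejgiduluumu

*dujej*: last vowel = /e/, a front vowel → -gid → *dujejgid*.
The plural form *dujejgid* — last vowel /i/ (a high vowel) → -ulu → *dujejgidulu*.
The definite form *dujejgidulu*: final sound = /u/, a vowel → -umu → *dujejgiduluumu*.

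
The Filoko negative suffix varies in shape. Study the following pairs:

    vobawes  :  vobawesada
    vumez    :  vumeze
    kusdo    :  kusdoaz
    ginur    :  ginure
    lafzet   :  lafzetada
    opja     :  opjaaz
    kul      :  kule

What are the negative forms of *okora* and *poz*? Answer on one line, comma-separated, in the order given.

The suffix is conditioned by the final sound: -ada when the stem ends in a voiceless consonant (*vobawes*, *lafzet*); -e when the stem ends in a voiced consonant (*vumez*, *ginur*, *kul*); -az when the stem ends in a vowel (*kusdo*, *opja*).
*okora* — final sound /a/ (a vowel) → -az → *okoraaz*.
*poz* — final sound /z/ (a voiced consonant) → -e → *poze*.

okoraaz, poze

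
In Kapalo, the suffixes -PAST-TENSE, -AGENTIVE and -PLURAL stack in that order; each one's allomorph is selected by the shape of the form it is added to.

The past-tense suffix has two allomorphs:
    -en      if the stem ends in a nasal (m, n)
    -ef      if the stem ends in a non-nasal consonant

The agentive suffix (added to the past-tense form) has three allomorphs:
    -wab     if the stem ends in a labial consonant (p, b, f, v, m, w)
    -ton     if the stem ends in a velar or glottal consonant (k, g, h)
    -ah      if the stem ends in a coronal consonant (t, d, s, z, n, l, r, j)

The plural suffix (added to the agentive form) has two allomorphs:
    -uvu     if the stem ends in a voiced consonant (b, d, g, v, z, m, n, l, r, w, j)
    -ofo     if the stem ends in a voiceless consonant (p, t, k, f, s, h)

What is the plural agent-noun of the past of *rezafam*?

Since the final consonant of *rezafam* is /m/ (a nasal), it takes -en, giving *rezafamen*.
The final consonant of the past-tense form *rezafamen* is /n/, which is coronal, so the agentive suffix is -ah, giving *rezafamenah*.
The agentive form *rezafamenah*: final consonant = /h/, voiceless → -ofo → *rezafamenahofo*.

rezafamenahofo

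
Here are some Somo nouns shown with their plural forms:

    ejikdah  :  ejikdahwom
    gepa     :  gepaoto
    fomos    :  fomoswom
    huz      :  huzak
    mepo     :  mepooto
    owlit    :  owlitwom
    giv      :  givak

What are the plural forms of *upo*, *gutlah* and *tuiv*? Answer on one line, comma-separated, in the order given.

The suffix is conditioned by the final sound: -wom when the stem ends in a voiceless consonant (*ejikdah*, *fomos*, *owlit*); -ak when the stem ends in a voiced consonant (*huz*, *giv*); -oto when the stem ends in a vowel (*gepa*, *mepo*).
The final sound of *upo* is /o/, which is a vowel, so the suffix is -oto, giving *upooto*.
Since the final sound of *gutlah* is /h/ (a voiceless consonant), it takes -wom, giving *gutlahwom*.
*tuiv*: final sound = /v/, a voiced consonant → -ak → *tuivak*.

upooto, gutlahwom, tuivak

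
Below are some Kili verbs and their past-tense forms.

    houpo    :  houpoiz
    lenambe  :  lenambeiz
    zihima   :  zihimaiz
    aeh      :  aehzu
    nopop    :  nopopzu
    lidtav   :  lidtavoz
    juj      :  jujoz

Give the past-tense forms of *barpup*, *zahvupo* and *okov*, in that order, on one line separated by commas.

barpupzu, zahvupoiz, okovoz

The suffix is conditioned by the final sound: -zu when the stem ends in a voiceless consonant (*aeh*, *nopop*); -oz when the stem ends in a voiced consonant (*lidtav*, *juj*); -iz when the stem ends in a vowel (*houpo*, *lenambe*, *zihima*).
The final sound of *barpup* is /p/, which is a voiceless consonant, so the suffix is -zu, giving *barpupzu*.
Since the final sound of *zahvupo* is /o/ (a vowel), it takes -iz, giving *zahvupoiz*.
The final sound of *okov* is /v/, which is a voiced consonant, so the suffix is -oz, giving *okovoz*.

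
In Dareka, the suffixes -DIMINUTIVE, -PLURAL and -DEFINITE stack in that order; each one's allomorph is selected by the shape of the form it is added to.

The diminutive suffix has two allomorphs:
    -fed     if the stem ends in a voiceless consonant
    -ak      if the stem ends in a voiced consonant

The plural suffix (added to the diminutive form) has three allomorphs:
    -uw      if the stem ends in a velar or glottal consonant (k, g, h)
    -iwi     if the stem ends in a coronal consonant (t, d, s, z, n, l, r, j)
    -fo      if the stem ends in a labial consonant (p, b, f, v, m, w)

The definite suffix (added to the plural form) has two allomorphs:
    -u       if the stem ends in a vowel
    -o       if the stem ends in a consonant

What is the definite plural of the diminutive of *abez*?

abezakuwo

Since the final consonant of *abez* is /z/ (voiced), it takes -ak, giving *abezak*.
The diminutive form *abezak*: final consonant = /k/, velar/glottal → -uw → *abezakuw*.
Since the final sound of the plural form *abezakuw* is /w/ (a consonant), it takes -o, giving *abezakuwo*.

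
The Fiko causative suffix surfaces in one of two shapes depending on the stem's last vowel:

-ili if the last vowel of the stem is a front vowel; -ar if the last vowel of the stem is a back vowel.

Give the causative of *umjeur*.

*umjeur* — last vowel /u/ (a back vowel) → -ar → *umjeurar*.

umjeurar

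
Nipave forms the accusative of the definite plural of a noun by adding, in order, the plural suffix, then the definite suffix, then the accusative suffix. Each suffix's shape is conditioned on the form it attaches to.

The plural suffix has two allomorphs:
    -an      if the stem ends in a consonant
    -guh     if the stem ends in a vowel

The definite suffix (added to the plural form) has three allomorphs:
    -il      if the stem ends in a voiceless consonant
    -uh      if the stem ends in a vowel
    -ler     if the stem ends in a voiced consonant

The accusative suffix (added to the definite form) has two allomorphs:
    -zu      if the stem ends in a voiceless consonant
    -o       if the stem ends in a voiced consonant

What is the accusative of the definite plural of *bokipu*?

*bokipu*: final sound = /u/, a vowel → -guh → *bokipuguh*.
The final sound of the plural form *bokipuguh* is /h/, which is a voiceless consonant, so the definite suffix is -il, giving *bokipuguhil*.
The final consonant of the definite form *bokipuguhil* is /l/, which is voiced, so the accusative suffix is -o, giving *bokipuguhilo*.

bokipuguhilo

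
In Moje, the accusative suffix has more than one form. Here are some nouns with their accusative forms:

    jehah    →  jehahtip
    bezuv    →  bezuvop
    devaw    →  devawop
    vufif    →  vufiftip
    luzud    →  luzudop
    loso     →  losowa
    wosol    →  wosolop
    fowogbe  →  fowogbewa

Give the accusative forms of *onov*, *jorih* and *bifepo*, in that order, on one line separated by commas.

onovop, jorihtip, bifepowa

Looking at the final sound of each stem: -tip when the stem ends in a voiceless consonant (*jehah*, *vufif*); -op when the stem ends in a voiced consonant (*bezuv*, *devaw*, *luzud*, *wosol*); -wa when the stem ends in a vowel (*loso*, *fowogbe*).
*onov*: final sound = /v/, a voiced consonant → -op → *onovop*.
*jorih*: final sound = /h/, a voiceless consonant → -tip → *jorihtip*.
*bifepo*: final sound = /o/, a vowel → -wa → *bifepowa*.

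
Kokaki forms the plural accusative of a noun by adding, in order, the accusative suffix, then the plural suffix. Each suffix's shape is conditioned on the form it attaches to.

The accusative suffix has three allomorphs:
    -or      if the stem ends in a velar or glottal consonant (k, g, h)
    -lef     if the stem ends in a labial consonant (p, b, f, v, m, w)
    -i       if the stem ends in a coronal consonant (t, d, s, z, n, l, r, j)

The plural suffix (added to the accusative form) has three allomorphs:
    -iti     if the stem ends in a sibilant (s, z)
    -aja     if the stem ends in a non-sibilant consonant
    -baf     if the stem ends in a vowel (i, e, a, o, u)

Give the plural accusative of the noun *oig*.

Since the final consonant of *oig* is /g/ (velar/glottal), it takes -or, giving *oigor*.
Since the final sound of the accusative form *oigor* is /r/ (a non-sibilant consonant), it takes -aja, giving *oigoraja*.

oigoraja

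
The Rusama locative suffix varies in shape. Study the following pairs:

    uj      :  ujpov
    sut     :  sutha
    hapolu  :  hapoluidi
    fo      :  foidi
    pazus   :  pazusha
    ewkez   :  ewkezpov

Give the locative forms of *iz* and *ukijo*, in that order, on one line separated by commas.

Looking at the final sound of each stem: -ha when the stem ends in a voiceless consonant (*sut*, *pazus*); -pov when the stem ends in a voiced consonant (*uj*, *ewkez*); -idi when the stem ends in a vowel (*hapolu*, *fo*).
The final sound of *iz* is /z/, which is a voiced consonant, so the suffix is -pov, giving *izpov*.
The final sound of *ukijo* is /o/, which is a vowel, so the suffix is -idi, giving *ukijoidi*.

izpov, ukijoidi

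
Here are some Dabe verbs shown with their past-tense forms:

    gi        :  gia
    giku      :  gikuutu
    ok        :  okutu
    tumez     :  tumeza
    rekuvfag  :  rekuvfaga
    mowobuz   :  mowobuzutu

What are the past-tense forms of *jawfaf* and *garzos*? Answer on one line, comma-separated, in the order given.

The alternation tracks the last vowel of the stem — -utu when the last vowel of the stem is a rounded vowel (*giku*, *ok*, *mowobuz*); -a when the last vowel of the stem is an unrounded vowel (*gi*, *tumez*, *rekuvfag*).
The last vowel of *jawfaf* is /a/, which is an unrounded vowel, so the suffix is -a, giving *jawfafa*.
The last vowel of *garzos* is /o/, which is a rounded vowel, so the suffix is -utu, giving *garzosutu*.

jawfafa, garzosutu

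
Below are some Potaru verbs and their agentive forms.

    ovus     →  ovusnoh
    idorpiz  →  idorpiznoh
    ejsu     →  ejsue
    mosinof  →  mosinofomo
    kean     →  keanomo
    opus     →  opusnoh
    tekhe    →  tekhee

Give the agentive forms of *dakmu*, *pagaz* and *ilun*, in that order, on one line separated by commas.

Looking at the final sound of each stem: -noh when the stem ends in a sibilant (*ovus*, *idorpiz*, *opus*); -omo when the stem ends in a non-sibilant consonant (*mosinof*, *kean*); -e when the stem ends in a vowel (*ejsu*, *tekhe*).
Since the final sound of *dakmu* is /u/ (a vowel), it takes -e, giving *dakmue*.
*pagaz*: final sound = /z/, a sibilant → -noh → *pagaznoh*.
Since the final sound of *ilun* is /n/ (a non-sibilant consonant), it takes -omo, giving *ilunomo*.

dakmue, pagaznoh, ilunomo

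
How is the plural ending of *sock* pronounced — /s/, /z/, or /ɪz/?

The stem *sock* ends in a voiceless non-sibilant consonant.
The plural suffix surfaces as /ɪz/ after sibilants, /s/ after other voiceless consonants, and /z/ after other voiced sounds.
So the plural -s on *sock* is pronounced /s/.

/s/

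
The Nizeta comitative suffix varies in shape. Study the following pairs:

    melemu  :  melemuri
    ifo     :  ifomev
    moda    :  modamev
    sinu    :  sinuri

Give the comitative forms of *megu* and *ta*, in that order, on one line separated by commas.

meguri, tamev

The suffix is conditioned by the last vowel: -ri when the last vowel of the stem is a high vowel (*melemu*, *sinu*); -mev when the last vowel of the stem is a non-high vowel (*ifo*, *moda*).
*megu*: last vowel = /u/, a high vowel → -ri → *meguri*.
*ta* — last vowel /a/ (a non-high vowel) → -mev → *tamev*.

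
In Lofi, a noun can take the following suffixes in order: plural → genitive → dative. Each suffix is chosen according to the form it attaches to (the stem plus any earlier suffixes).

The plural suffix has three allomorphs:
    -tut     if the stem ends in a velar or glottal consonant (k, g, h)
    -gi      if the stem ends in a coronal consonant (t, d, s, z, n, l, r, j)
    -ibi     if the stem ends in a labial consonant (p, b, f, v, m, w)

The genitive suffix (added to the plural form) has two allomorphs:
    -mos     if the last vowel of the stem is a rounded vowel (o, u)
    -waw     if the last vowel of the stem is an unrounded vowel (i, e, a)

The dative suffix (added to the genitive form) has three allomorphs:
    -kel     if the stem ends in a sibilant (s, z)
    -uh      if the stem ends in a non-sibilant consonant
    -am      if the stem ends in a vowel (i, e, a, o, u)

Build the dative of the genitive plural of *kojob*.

kojobibiwawuh

*kojob*: final consonant = /b/, labial → -ibi → *kojobibi*.
The last vowel of the plural form *kojobibi* is /i/, which is an unrounded vowel, so the genitive suffix is -waw, giving *kojobibiwaw*.
The final sound of the genitive form *kojobibiwaw* is /w/, which is a non-sibilant consonant, so the dative suffix is -uh, giving *kojobibiwawuh*.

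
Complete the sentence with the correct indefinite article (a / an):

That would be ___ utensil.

The indefinite article is chosen by the initial *sound* of the following word, not its spelling.
*utensil* begins with the sound /juː/ (u pronounced /juː/) — a consonant sound.
So the article is *a*: That would be a utensil.

a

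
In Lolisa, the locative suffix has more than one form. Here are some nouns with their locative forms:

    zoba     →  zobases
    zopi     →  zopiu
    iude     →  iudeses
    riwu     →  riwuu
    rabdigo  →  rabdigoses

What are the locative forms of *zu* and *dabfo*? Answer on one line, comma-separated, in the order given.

Looking at the last vowel of each stem: -u when the last vowel of the stem is a high vowel (*zopi*, *riwu*); -ses when the last vowel of the stem is a non-high vowel (*zoba*, *iude*, *rabdigo*).
The last vowel of *zu* is /u/, which is a high vowel, so the suffix is -u, giving *zuu*.
The last vowel of *dabfo* is /o/, which is a non-high vowel, so the suffix is -ses, giving *dabfoses*.

zuu, dabfoses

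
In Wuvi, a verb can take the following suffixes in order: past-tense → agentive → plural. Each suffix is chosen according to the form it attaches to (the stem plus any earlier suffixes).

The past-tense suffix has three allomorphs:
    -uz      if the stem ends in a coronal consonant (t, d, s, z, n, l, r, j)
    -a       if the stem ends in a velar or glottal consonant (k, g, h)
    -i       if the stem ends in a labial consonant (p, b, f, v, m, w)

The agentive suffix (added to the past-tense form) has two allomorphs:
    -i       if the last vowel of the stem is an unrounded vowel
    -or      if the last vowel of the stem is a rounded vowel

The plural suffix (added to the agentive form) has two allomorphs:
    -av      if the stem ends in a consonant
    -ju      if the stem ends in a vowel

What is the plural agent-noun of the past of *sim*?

simiiju

Since the final consonant of *sim* is /m/ (labial), it takes -i, giving *simi*.
The past-tense form *simi* — last vowel /i/ (an unrounded vowel) → -i → *simii*.
The agentive form *simii*: final sound = /i/, a vowel → -ju → *simiiju*.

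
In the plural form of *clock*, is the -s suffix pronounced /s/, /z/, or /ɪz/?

/s/

The stem *clock* ends in a voiceless non-sibilant consonant.
The plural suffix surfaces as /ɪz/ after sibilants, /s/ after other voiceless consonants, and /z/ after other voiced sounds.
So the plural -s on *clock* is pronounced /s/.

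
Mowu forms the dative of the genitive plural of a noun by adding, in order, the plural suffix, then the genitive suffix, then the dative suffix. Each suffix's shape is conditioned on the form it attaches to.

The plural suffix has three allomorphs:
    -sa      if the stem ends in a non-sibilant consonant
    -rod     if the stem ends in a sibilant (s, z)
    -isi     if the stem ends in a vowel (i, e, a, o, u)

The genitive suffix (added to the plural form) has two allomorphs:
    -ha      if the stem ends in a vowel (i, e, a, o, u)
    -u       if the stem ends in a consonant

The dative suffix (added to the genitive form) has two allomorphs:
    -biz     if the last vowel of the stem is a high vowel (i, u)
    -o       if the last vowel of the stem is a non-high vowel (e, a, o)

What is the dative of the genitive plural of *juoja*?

*juoja* — final sound /a/ (a vowel) → -isi → *juojaisi*.
The plural form *juojaisi*: final sound = /i/, a vowel → -ha → *juojaisiha*.
The genitive form *juojaisiha* — last vowel /a/ (a non-high vowel) → -o → *juojaisihao*.

juojaisihao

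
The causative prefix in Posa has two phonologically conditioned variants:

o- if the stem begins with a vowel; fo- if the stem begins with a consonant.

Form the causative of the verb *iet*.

*iet* — first sound /i/ (a vowel) → o- → *oiet*.

oiet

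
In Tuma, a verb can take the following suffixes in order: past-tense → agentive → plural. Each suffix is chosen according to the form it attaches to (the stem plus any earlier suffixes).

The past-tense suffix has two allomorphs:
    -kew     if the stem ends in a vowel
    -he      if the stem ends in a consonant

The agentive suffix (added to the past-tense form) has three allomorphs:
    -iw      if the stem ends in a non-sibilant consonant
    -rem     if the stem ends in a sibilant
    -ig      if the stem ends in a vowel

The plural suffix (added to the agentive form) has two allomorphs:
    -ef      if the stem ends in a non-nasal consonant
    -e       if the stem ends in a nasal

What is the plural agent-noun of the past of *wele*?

welekewiwef

Since the final sound of *wele* is /e/ (a vowel), it takes -kew, giving *welekew*.
The past-tense form *welekew*: final sound = /w/, a non-sibilant consonant → -iw → *welekewiw*.
The agentive form *welekewiw*: final consonant = /w/, non-nasal → -ef → *welekewiwef*.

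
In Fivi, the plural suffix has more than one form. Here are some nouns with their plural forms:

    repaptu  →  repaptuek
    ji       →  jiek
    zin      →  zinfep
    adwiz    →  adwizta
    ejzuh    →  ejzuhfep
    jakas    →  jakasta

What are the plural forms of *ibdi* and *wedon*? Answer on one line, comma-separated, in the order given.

ibdiek, wedonfep

Looking at the final sound of each stem: -ta when the stem ends in a sibilant (*adwiz*, *jakas*); -fep when the stem ends in a non-sibilant consonant (*zin*, *ejzuh*); -ek when the stem ends in a vowel (*repaptu*, *ji*).
*ibdi* — final sound /i/ (a vowel) → -ek → *ibdiek*.
The final sound of *wedon* is /n/, which is a non-sibilant consonant, so the suffix is -fep, giving *wedonfep*.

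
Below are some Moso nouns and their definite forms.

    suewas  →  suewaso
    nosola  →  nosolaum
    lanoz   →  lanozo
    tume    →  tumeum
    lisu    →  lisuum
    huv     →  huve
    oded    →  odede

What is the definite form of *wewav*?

The alternation tracks the final sound of the stem — -o when the stem ends in a sibilant (*suewas*, *lanoz*); -e when the stem ends in a non-sibilant consonant (*huv*, *oded*); -um when the stem ends in a vowel (*nosola*, *tume*, *lisu*).
*wewav* — final sound /v/ (a non-sibilant consonant) → -e → *wewave*.

wewave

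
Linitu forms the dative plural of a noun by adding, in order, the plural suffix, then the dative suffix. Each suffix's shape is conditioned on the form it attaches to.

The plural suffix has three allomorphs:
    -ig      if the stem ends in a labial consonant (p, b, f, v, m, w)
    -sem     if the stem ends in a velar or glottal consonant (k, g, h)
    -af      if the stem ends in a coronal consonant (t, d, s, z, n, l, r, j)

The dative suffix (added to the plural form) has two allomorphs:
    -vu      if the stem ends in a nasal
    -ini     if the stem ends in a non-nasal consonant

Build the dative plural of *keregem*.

*keregem*: final consonant = /m/, labial → -ig → *keregemig*.
Since the final consonant of the plural form *keregemig* is /g/ (non-nasal), it takes -ini, giving *keregemigini*.

keregemigini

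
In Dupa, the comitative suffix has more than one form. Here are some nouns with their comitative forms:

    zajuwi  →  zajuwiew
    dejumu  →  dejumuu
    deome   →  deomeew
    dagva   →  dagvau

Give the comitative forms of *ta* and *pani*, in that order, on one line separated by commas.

tau, paniew

The suffix is conditioned by the last vowel: -ew when the last vowel of the stem is a front vowel (*zajuwi*, *deome*); -u when the last vowel of the stem is a back vowel (*dejumu*, *dagva*).
Since the last vowel of *ta* is /a/ (a back vowel), it takes -u, giving *tau*.
The last vowel of *pani* is /i/, which is a front vowel, so the suffix is -ew, giving *paniew*.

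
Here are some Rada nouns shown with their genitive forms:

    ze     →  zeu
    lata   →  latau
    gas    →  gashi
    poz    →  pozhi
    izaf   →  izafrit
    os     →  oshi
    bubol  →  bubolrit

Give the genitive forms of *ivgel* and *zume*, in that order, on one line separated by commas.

ivgelrit, zumeu

The pattern is sibilance of the final sound: -hi when the stem ends in a sibilant (*gas*, *poz*, *os*); -rit when the stem ends in a non-sibilant consonant (*izaf*, *bubol*); -u when the stem ends in a vowel (*ze*, *lata*).
*ivgel* — final sound /l/ (a non-sibilant consonant) → -rit → *ivgelrit*.
The final sound of *zume* is /e/, which is a vowel, so the suffix is -u, giving *zumeu*.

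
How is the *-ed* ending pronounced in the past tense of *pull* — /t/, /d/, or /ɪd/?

/d/

The stem *pull* ends in a voiced sound other than /d/.
The -ed suffix is realized as /ɪd/ after /t, d/; as /t/ after other voiceless consonants; and as /d/ after other voiced sounds.
So -ed on *pull* is pronounced /d/.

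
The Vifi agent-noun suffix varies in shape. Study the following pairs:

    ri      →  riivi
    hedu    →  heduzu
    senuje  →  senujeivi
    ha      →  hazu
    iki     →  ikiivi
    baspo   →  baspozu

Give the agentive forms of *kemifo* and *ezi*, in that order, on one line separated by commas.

The pattern is front/back vowel harmony: -ivi when the last vowel of the stem is a front vowel (*ri*, *senuje*, *iki*); -zu when the last vowel of the stem is a back vowel (*hedu*, *ha*, *baspo*).
The last vowel of *kemifo* is /o/, which is a back vowel, so the suffix is -zu, giving *kemifozu*.
The last vowel of *ezi* is /i/, which is a front vowel, so the suffix is -ivi, giving *eziivi*.

kemifozu, eziivi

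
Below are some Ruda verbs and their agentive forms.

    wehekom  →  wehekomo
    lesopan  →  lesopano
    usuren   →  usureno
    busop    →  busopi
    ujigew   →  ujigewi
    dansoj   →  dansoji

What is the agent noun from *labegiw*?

The suffix is conditioned by the final consonant: -o when the stem ends in a nasal (*wehekom*, *lesopan*, *usuren*); -i when the stem ends in a non-nasal consonant (*busop*, *ujigew*, *dansoj*).
The final consonant of *labegiw* is /w/, which is non-nasal, so the suffix is -i, giving *labegiwi*.

labegiwi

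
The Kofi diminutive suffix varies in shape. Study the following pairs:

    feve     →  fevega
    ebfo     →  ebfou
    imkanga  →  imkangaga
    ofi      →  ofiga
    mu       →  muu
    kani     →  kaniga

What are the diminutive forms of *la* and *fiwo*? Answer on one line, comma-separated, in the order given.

laga, fiwou

The pattern is rounding harmony: -u when the last vowel of the stem is a rounded vowel (*ebfo*, *mu*); -ga when the last vowel of the stem is an unrounded vowel (*feve*, *imkanga*, *ofi*, *kani*).
*la* — last vowel /a/ (an unrounded vowel) → -ga → *laga*.
*fiwo* — last vowel /o/ (a rounded vowel) → -u → *fiwou*.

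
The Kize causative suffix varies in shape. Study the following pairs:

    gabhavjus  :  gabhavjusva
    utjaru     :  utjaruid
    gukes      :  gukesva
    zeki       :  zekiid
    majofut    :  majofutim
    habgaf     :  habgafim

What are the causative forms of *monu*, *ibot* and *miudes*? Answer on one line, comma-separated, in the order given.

The pattern is sibilance of the final sound: -va when the stem ends in a sibilant (*gabhavjus*, *gukes*); -im when the stem ends in a non-sibilant consonant (*majofut*, *habgaf*); -id when the stem ends in a vowel (*utjaru*, *zeki*).
Since the final sound of *monu* is /u/ (a vowel), it takes -id, giving *monuid*.
Since the final sound of *ibot* is /t/ (a non-sibilant consonant), it takes -im, giving *ibotim*.
*miudes* — final sound /s/ (a sibilant) → -va → *miudesva*.

monuid, ibotim, miudesva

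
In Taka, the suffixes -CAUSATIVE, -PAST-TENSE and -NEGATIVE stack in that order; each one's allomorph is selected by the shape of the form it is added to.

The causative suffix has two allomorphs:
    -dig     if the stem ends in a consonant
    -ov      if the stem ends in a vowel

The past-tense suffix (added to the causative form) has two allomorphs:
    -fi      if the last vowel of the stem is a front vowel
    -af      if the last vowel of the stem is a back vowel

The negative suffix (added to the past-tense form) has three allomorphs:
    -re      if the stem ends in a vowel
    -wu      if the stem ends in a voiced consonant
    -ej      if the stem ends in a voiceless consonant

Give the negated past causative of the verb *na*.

*na* — final sound /a/ (a vowel) → -ov → *naov*.
The last vowel of the causative form *naov* is /o/, which is a back vowel, so the past-tense suffix is -af, giving *naovaf*.
The past-tense form *naovaf*: final sound = /f/, a voiceless consonant → -ej → *naovafej*.

naovafej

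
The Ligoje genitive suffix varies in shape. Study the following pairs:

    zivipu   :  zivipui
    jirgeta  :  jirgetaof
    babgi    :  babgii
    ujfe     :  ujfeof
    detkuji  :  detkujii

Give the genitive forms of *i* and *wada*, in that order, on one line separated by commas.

The suffix is conditioned by the last vowel: -i when the last vowel of the stem is a high vowel (*zivipu*, *babgi*, *detkuji*); -of when the last vowel of the stem is a non-high vowel (*jirgeta*, *ujfe*).
*i* — last vowel /i/ (a high vowel) → -i → *ii*.
*wada* — last vowel /a/ (a non-high vowel) → -of → *wadaof*.

ii, wadaof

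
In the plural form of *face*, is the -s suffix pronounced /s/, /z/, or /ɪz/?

The stem *face* ends in a sibilant (/s, z, ʃ, ʒ, tʃ, dʒ/).
The plural suffix surfaces as /ɪz/ after sibilants, /s/ after other voiceless consonants, and /z/ after other voiced sounds.
So the plural -s on *face* is pronounced /ɪz/.

/ɪz/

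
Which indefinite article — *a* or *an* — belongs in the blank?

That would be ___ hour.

an

The indefinite article is chosen by the initial *sound* of the following word, not its spelling.
*hour* begins with the sound /aʊ/ (silent h) — a vowel sound.
So the article is *an*: That would be an hour.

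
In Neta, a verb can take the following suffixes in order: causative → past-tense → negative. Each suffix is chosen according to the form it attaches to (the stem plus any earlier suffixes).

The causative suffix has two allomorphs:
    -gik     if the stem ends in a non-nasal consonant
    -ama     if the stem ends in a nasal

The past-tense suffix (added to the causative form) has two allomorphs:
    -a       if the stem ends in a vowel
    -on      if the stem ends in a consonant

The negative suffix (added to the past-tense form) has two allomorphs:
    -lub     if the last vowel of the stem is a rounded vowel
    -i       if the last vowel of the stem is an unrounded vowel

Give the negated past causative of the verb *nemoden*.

Since the final consonant of *nemoden* is /n/ (a nasal), it takes -ama, giving *nemodenama*.
The final sound of the causative form *nemodenama* is /a/, which is a vowel, so the past-tense suffix is -a, giving *nemodenamaa*.
The past-tense form *nemodenamaa* — last vowel /a/ (an unrounded vowel) → -i → *nemodenamaai*.

nemodenamaai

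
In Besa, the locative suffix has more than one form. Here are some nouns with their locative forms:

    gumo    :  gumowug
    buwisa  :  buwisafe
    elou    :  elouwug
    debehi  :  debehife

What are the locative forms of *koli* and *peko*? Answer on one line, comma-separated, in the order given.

The suffix is conditioned by the last vowel: -wug when the last vowel of the stem is a rounded vowel (*gumo*, *elou*); -fe when the last vowel of the stem is an unrounded vowel (*buwisa*, *debehi*).
The last vowel of *koli* is /i/, which is an unrounded vowel, so the suffix is -fe, giving *kolife*.
*peko*: last vowel = /o/, a rounded vowel → -wug → *pekowug*.

kolife, pekowug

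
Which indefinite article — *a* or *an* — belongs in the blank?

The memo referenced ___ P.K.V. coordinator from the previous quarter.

a

The indefinite article is chosen by the initial *sound* of the following word, not its spelling.
The initialism *P.K.V.* is read letter by letter; the first letter, P, is pronounced /piː/, which begins with a consonant sound.
So the article is *a*: The memo referenced a P.K.V. coordinator from the previous quarter.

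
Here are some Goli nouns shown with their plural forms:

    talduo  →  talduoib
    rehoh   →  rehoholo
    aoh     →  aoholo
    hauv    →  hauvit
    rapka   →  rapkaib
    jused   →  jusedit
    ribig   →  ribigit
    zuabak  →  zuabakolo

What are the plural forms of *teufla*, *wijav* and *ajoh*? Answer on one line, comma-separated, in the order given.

teuflaib, wijavit, ajoholo

Looking at the final sound of each stem: -olo when the stem ends in a voiceless consonant (*rehoh*, *aoh*, *zuabak*); -it when the stem ends in a voiced consonant (*hauv*, *jused*, *ribig*); -ib when the stem ends in a vowel (*talduo*, *rapka*).
*teufla* — final sound /a/ (a vowel) → -ib → *teuflaib*.
Since the final sound of *wijav* is /v/ (a voiced consonant), it takes -it, giving *wijavit*.
Since the final sound of *ajoh* is /h/ (a voiceless consonant), it takes -olo, giving *ajoholo*.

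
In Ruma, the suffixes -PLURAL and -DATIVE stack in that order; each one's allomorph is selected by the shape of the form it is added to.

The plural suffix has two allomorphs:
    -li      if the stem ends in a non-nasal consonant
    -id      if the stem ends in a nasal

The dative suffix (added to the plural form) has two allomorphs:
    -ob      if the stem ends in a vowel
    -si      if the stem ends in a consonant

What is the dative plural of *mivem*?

mivemidsi

*mivem* — final consonant /m/ (a nasal) → -id → *mivemid*.
The final sound of the plural form *mivemid* is /d/, which is a consonant, so the dative suffix is -si, giving *mivemidsi*.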